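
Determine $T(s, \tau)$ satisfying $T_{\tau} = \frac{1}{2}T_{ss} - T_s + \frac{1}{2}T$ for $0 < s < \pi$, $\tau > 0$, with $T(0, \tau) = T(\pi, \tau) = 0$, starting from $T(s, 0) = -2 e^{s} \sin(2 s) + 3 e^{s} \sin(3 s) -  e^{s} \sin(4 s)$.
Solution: Substitute $T = e^{s}u$, i.e. $u = e^{-s}T$.
By the product rule, $T_s = e^{s}(u_s + u)$, $T_{ss} = e^{s}(u_{ss} + 2u_s + u)$, $T_{\tau} = e^{s}u_{\tau}$.
Substituting into the PDE and dividing by $e^{s}$: $u_{\tau} = \frac{1}{2}(u_{ss} + 2u_s + u) - (u_s + u) + \frac{1}{2}u$.
The lower-order terms cancel, leaving the standard heat equation $u_{\tau} = \frac{1}{2}u_{ss}$.
Initial data for $u$: $u(s,0) = e^{-s}T(s,0) = -2 \sin(2 s) + 3 \sin(3 s) - \sin(4 s)$. The boundary conditions carry over: $u(0,\tau) = u(\pi,\tau) = 0$.
Solve for $u$:
  Using separation of variables $u = X(s)G(\tau)$:
  Eigenfunctions: $\sin(ns)$, $n = 1, 2, 3, \ldots$
  General solution: $u(s, \tau) = \sum c_n \sin(ns) e^{-n^2 \tau/2}$
  Matching $u(s,0) = -2 \sin(2 s) + 3 \sin(3 s) - \sin(4 s)$ term by term: $c_2=-2, c_3=3, c_4=-1$.
Hence $u(s,\tau) = -2 e^{-2 \tau} \sin(2 s) - e^{-8 \tau} \sin(4 s) + 3 e^{-9 \tau/2} \sin(3 s)$.
Transform back: $T(s,\tau) = e^{s}u(s,\tau)$.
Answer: $T(s, \tau) = -2 e^{-2 \tau} e^{s} \sin(2 s) -  e^{-8 \tau} e^{s} \sin(4 s) + 3 e^{-9 \tau/2} e^{s} \sin(3 s)$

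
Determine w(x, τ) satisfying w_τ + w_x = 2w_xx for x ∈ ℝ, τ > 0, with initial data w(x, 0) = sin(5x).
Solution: Change to a moving frame: let η = x - τ, σ = τ and write w(x,τ) = u(η,σ).
By the chain rule w_τ = u_σ - u_η, w_x = u_η, w_xx = u_ηη.
Then w_τ + w_x = u_σ: the advection term cancels and the PDE becomes the heat equation u_σ = 2u_ηη on η ∈ ℝ.
Initial data: u(η,0) = w(η,0) = sin(5η).
On η ∈ ℝ each mode satisfies (sin(nη))″ = -n² sin(nη), so exp(-2n²σ) sin(nη) solves the heat equation; by superposition u(η,σ) = Σ c_n exp(-2n²σ) sin(nη).
Reading off the coefficients: c_5=1, so u(η,σ) = exp(-50σ)sin(5η).
Substituting back η = x - τ, σ = τ: w(x,τ) = u(x - τ, τ).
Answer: w(x, τ) = exp(-50τ)sin(5x - 5τ)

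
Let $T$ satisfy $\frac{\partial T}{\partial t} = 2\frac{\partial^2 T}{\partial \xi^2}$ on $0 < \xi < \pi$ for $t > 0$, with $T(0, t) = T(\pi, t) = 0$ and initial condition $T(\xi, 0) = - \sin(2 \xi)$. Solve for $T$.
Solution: Using separation of variables $T = X(\xi)G(t)$:
Eigenfunctions: $\sin(n\xi)$, $n = 1, 2, 3, \ldots$
General solution: $T(\xi, t) = \sum c_n \sin(n\xi) e^{-2n^2 t}$
Matching $T(\xi,0) = - \sin(2 \xi)$ term by term: $c_2=-1$.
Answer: $T(\xi, t) = - e^{-8 t} \sin(2 \xi)$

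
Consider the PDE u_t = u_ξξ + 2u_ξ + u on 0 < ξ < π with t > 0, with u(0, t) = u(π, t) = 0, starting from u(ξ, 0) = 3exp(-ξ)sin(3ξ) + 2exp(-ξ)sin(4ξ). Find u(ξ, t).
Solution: Substitute u = exp(-ξ)w.
Then u_ξ = exp(-ξ)(w_ξ - w), u_ξξ = exp(-ξ)(w_ξξ - 2w_ξ + w), u_t = exp(-ξ)w_t; substituting and dividing by exp(-ξ), the lower-order terms cancel: w_t = w_ξξ (standard heat equation).
Data for w: w(ξ,0) = exp(ξ)u(ξ,0) = 3sin(3ξ) + 2sin(4ξ). The boundary conditions carry over: w(0,t) = w(π,t) = 0.
Separating variables: w = Σ c_n exp(-n²t) sin(nξ). From w(ξ,0) = 3sin(3ξ) + 2sin(4ξ): c_3=3, c_4=2.
So w(ξ,t) = 3exp(-9t)sin(3ξ) + 2exp(-16t)sin(4ξ), and u(ξ,t) = exp(-ξ)w(ξ,t).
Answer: u(ξ, t) = 3exp(-9t)exp(-ξ)sin(3ξ) + 2exp(-16t)exp(-ξ)sin(4ξ)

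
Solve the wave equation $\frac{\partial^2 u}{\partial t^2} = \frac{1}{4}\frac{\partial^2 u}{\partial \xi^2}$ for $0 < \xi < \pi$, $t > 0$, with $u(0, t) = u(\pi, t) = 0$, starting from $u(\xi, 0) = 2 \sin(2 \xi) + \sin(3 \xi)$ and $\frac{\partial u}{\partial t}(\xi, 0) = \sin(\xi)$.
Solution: Separating variables: $u = \sum [A_n \cos(\omega_n t) + B_n \sin(\omega_n t)] \sin(n\xi)$, $\omega_n = n/2$. From ICs ($B_n$ = velocity coefficient / $\omega_n$): $A_2=2, A_3=1, B_1=2$.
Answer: $u(\xi, t) = 2 \sin(\xi) \sin(t/2) + 2 \sin(2 \xi) \cos(t) + \sin(3 \xi) \cos(3 t/2)$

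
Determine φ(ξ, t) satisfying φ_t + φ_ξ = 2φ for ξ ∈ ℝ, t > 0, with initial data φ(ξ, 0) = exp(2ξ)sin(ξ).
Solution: Substitute φ = exp(2ξ)u.
Then φ_ξ = exp(2ξ)(u_ξ + 2u), φ_t = exp(2ξ)u_t; substituting and dividing by exp(2ξ), the lower-order terms cancel: u_t + u_ξ = 0 (standard advection equation).
Data for u: u(ξ,0) = exp(-2ξ)φ(ξ,0) = sin(ξ).
By characteristics (dξ/dt = 1), u(ξ,t) = f(ξ - t) with f = u(·, 0).
So u(ξ,t) = -sin(t - ξ), and φ(ξ,t) = exp(2ξ)u(ξ,t).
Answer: φ(ξ, t) = -exp(2ξ)sin(t - ξ)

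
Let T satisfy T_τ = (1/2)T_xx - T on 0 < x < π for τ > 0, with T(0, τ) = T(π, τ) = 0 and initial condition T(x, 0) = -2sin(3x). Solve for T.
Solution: Substitute T = exp(-τ)u.
Then T_τ = exp(-τ)(u_τ - u), T_xx = exp(-τ)u_xx; substituting and dividing by exp(-τ), the lower-order terms cancel: u_τ = (1/2)u_xx (standard heat equation).
Data for u: u(x,0) = T(x,0) = -2sin(3x). The boundary conditions carry over: u(0,τ) = u(π,τ) = 0.
Separating variables: u = Σ c_n exp(-n²τ/2) sin(nx). From u(x,0) = -2sin(3x): c_3=-2.
So u(x,τ) = -2exp(-9τ/2)sin(3x), and T(x,τ) = exp(-τ)u(x,τ).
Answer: T(x, τ) = -2exp(-11τ/2)sin(3x)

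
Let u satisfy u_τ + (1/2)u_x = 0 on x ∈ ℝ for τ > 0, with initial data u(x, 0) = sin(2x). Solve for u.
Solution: By method of characteristics (waves move right with speed 1/2):
Along characteristics x - (1/2)τ = const, u is constant, so u(x,τ) = f(x - (1/2)τ) with f = u(·, 0).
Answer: u(x, τ) = sin(2x - τ)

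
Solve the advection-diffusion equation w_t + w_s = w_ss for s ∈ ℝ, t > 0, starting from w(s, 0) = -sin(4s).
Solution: Moving frame: η = s - t, σ = t, w = u(η,σ), so w_t = u_σ - u_η and w_ss = u_ηη.
Hence w_t + w_s = u_σ and the PDE becomes the heat equation u_σ = u_ηη on η ∈ ℝ.
Initial data: u(η,0) = w(η,0) = -sin(4η). Each mode sin(nη) decays as exp(-n²σ) on ℝ, so u(η,σ) = Σ c_n exp(-n²σ) sin(nη) with c_4=-1: u(η,σ) = -exp(-16σ)sin(4η).
Substituting back: w(s,t) = u(s - t, t).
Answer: w(s, t) = -exp(-16t)sin(4s - 4t)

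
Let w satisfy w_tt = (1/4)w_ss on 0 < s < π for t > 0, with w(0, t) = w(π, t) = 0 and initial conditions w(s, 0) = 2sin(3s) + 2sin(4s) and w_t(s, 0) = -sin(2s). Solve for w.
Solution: Using separation of variables w = X(s)T(t):
Eigenfunctions: sin(ns), n = 1, 2, 3, ...
General solution: w(s, t) = Σ [A_n cos(n t/2) + B_n sin(n t/2)] sin(ns)
From w(s,0) = 2sin(3s) + 2sin(4s): A_3=2, A_4=2. From w_t(s,0) = -sin(2s), using w_t(s,0) = Σ ω_n B_n sin(ns) with ω_n = n/2: B_2 = (-1)/1 = -1.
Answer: w(s, t) = -sin(2s)sin(t) + 2sin(3s)cos(3t/2) + 2sin(4s)cos(2t)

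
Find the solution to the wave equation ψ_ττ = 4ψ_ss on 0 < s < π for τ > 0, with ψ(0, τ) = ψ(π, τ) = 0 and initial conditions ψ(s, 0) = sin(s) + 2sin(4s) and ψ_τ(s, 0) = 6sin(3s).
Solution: Separating variables: ψ = Σ [A_n cos(ω_n τ) + B_n sin(ω_n τ)] sin(ns), ω_n = 2n. From ICs (B_n = velocity coefficient / ω_n): A_1=1, A_4=2, B_3=1.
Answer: ψ(s, τ) = sin(s)cos(2τ) + sin(3s)sin(6τ) + 2sin(4s)cos(8τ)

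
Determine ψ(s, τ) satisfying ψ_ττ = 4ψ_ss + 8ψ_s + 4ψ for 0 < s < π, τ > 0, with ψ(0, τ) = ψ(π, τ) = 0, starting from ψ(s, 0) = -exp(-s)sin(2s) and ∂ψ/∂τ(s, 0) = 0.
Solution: Substitute ψ = exp(-s)u, i.e. u = exp(s)ψ.
By the product rule, ψ_s = exp(-s)(u_s - u), ψ_ss = exp(-s)(u_ss - 2u_s + u), ψ_ττ = exp(-s)u_ττ.
Substituting into the PDE and dividing by exp(-s): u_ττ = 4(u_ss - 2u_s + u) + 8(u_s - u) + 4u.
The lower-order terms cancel, leaving the standard wave equation u_ττ = 4u_ss.
Initial data for u: u(s,0) = exp(s)ψ(s,0) = -sin(2s); u_τ(s,0) = exp(s)ψ_τ(s,0) = 0. The boundary conditions carry over: u(0,τ) = u(π,τ) = 0.
Solve for u:
  Using separation of variables u = X(s)T(τ):
  Eigenfunctions: sin(ns), n = 1, 2, 3, ...
  General solution: u(s, τ) = Σ [A_n cos(2n τ) + B_n sin(2n τ)] sin(ns)
  From u(s,0) = -sin(2s): A_2=-1. From u_τ(s,0) = 0: all B_n = 0.
Hence u(s,τ) = -sin(2s)cos(4τ).
Transform back: ψ(s,τ) = exp(-s)u(s,τ).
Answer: ψ(s, τ) = -exp(-s)sin(2s)cos(4τ)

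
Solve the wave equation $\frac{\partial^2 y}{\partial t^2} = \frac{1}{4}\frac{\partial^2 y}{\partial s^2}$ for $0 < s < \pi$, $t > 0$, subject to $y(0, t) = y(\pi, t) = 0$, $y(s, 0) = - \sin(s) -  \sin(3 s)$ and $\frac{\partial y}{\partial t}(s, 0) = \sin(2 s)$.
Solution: Separating variables: $y = \sum [A_n \cos(\omega_n t) + B_n \sin(\omega_n t)] \sin(ns)$, $\omega_n = n/2$. From ICs ($B_n$ = velocity coefficient / $\omega_n$): $A_1=-1, A_3=-1, B_2=1$.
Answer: $y(s, t) = - \sin(s) \cos(t/2) + \sin(2 s) \sin(t) -  \sin(3 s) \cos(3 t/2)$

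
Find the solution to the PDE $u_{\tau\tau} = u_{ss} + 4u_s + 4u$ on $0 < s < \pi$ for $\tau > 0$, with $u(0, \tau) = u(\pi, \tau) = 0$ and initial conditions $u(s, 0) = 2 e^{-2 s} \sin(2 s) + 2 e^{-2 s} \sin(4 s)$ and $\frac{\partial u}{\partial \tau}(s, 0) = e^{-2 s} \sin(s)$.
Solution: Substitute $u = e^{-2s}w$, i.e. $w = e^{2s}u$.
By the product rule, $u_s = e^{-2s}(w_s - 2w)$, $u_{ss} = e^{-2s}(w_{ss} - 4w_s + 4w)$, $u_{\tau\tau} = e^{-2s}w_{\tau\tau}$.
Substituting into the PDE and dividing by $e^{-2s}$: $w_{\tau\tau} = (w_{ss} - 4w_s + 4w) + 4(w_s - 2w) + 4w$.
The lower-order terms cancel, leaving the standard wave equation $w_{\tau\tau} = w_{ss}$.
Initial data for $w$: $w(s,0) = e^{2s}u(s,0) = 2 \sin(2 s) + 2 \sin(4 s)$; $w_{\tau}(s,0) = e^{2s}u_{\tau}(s,0) = \sin(s)$. The boundary conditions carry over: $w(0,\tau) = w(\pi,\tau) = 0$.
Solve for $w$:
  Using separation of variables $w = X(s)T(\tau)$:
  Eigenfunctions: $\sin(ns)$, $n = 1, 2, 3, \ldots$
  General solution: $w(s, \tau) = \sum [A_n \cos(n \tau) + B_n \sin(n \tau)] \sin(ns)$
  From $w(s,0) = 2 \sin(2 s) + 2 \sin(4 s)$: $A_2=2, A_4=2$. From $w_{\tau}(s,0) = \sin(s)$, using $w_{\tau}(s,0) = \sum \omega_n B_n \sin(ns)$ with $\omega_n = n$: $B_1 = 1/1 = 1$.
Hence $w(s,\tau) = \sin(s) \sin(\tau) + 2 \sin(2 s) \cos(2 \tau) + 2 \sin(4 s) \cos(4 \tau)$.
Transform back: $u(s,\tau) = e^{-2s}w(s,\tau)$.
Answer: $u(s, \tau) = e^{-2 s} \sin(\tau) \sin(s) + 2 e^{-2 s} \sin(2 s) \cos(2 \tau) + 2 e^{-2 s} \sin(4 s) \cos(4 \tau)$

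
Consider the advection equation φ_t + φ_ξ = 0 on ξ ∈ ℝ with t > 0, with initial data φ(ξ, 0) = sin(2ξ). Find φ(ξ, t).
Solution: By characteristics (dξ/dt = 1), φ(ξ,t) = f(ξ - t) with f = φ(·, 0).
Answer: φ(ξ, t) = -sin(2t - 2ξ)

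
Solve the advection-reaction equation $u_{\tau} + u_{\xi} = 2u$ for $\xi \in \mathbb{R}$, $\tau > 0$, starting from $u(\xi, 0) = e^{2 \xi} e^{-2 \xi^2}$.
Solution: Substitute $u = e^{2\xi}w$.
Then $u_{\xi} = e^{2\xi}(w_{\xi} + 2w)$, $u_{\tau} = e^{2\xi}w_{\tau}$; substituting and dividing by $e^{2\xi}$, the lower-order terms cancel: $w_{\tau} + w_{\xi} = 0$ (standard advection equation).
Data for $w$: $w(\xi,0) = e^{-2\xi}u(\xi,0) = e^{-2 \xi^2}$.
By characteristics ($d\xi/d\tau = 1$), $w(\xi,\tau) = f(\xi - \tau)$ with $f = w( \cdot , 0)$.
So $w(\xi,\tau) = e^{-2 (\xi - \tau)^2}$, and $u(\xi,\tau) = e^{2\xi}w(\xi,\tau)$.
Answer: $u(\xi, \tau) = e^{2 \xi} e^{-2 (-\tau + \xi)^2}$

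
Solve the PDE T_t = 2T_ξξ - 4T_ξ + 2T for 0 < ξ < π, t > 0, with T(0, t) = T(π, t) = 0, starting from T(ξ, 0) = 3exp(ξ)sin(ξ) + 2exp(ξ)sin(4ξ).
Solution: Substitute T = exp(ξ)u, i.e. u = exp(-ξ)T.
By the product rule, T_ξ = exp(ξ)(u_ξ + u), T_ξξ = exp(ξ)(u_ξξ + 2u_ξ + u), T_t = exp(ξ)u_t.
Substituting into the PDE and dividing by exp(ξ): u_t = 2(u_ξξ + 2u_ξ + u) - 4(u_ξ + u) + 2u.
The lower-order terms cancel, leaving the standard heat equation u_t = 2u_ξξ.
Initial data for u: u(ξ,0) = exp(-ξ)T(ξ,0) = 3sin(ξ) + 2sin(4ξ). The boundary conditions carry over: u(0,t) = u(π,t) = 0.
Solve for u:
  Using separation of variables u = X(ξ)G(t):
  Eigenfunctions: sin(nξ), n = 1, 2, 3, ...
  General solution: u(ξ, t) = Σ c_n sin(nξ) exp(-2n² t)
  Matching u(ξ,0) = 3sin(ξ) + 2sin(4ξ) term by term: c_1=3, c_4=2.
Hence u(ξ,t) = 3exp(-2t)sin(ξ) + 2exp(-32t)sin(4ξ).
Transform back: T(ξ,t) = exp(ξ)u(ξ,t).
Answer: T(ξ, t) = 3exp(-2t)exp(ξ)sin(ξ) + 2exp(-32t)exp(ξ)sin(4ξ)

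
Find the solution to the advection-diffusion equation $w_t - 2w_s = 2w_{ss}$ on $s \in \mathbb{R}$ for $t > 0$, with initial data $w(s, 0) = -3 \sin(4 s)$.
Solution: Moving frame: $\eta = s + 2t$, $\sigma = t$, $w = u(\eta,\sigma)$, so $w_t = u_{\sigma} + 2u_{\eta}$ and $w_{ss} = u_{\eta\eta}$.
Hence $w_t - 2w_s = u_{\sigma}$ and the PDE becomes the heat equation $u_{\sigma} = 2u_{\eta\eta}$ on $\eta \in \mathbb{R}$.
Initial data: $u(\eta,0) = w(\eta,0) = -3 \sin(4 \eta)$. Each mode $\sin(n\eta)$ decays as $e^{-2n^2\sigma}$ on $\mathbb{R}$, so $u(\eta,\sigma) = \sum c_n e^{-2n^2\sigma} \sin(n\eta)$ with $c_4=-3$: $u(\eta,\sigma) = -3 e^{-32 \sigma} \sin(4 \eta)$.
Substituting back: $w(s,t) = u(s + 2t, t)$.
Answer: $w(s, t) = -3 e^{-32 t} \sin(4 s + 8 t)$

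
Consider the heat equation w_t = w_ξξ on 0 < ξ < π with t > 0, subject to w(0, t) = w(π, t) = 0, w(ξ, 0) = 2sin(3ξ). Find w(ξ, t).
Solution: Using separation of variables w = X(ξ)T(t):
Eigenfunctions: sin(nξ), n = 1, 2, 3, ...
General solution: w(ξ, t) = Σ c_n sin(nξ) exp(-n² t)
Matching w(ξ,0) = 2sin(3ξ) term by term: c_3=2.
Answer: w(ξ, t) = 2exp(-9t)sin(3ξ)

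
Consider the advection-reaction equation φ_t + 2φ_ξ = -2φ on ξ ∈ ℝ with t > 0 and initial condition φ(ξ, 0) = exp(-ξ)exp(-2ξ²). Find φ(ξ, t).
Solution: Substitute φ = exp(-ξ)u, i.e. u = exp(ξ)φ.
By the product rule, φ_ξ = exp(-ξ)(u_ξ - u), φ_t = exp(-ξ)u_t.
Substituting into the PDE and dividing by exp(-ξ): u_t + 2(u_ξ - u) = -2u.
The lower-order terms cancel, leaving the standard advection equation u_t + 2u_ξ = 0.
Initial data for u: u(ξ,0) = exp(ξ)φ(ξ,0) = exp(-2ξ²).
Solve for u:
  By method of characteristics (waves move right with speed 2):
  Along characteristics ξ - 2t = const, u is constant, so u(ξ,t) = f(ξ - 2t) with f = u(·, 0).
Hence u(ξ,t) = exp(-2(-2t + ξ)²).
Transform back: φ(ξ,t) = exp(-ξ)u(ξ,t).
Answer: φ(ξ, t) = exp(-ξ)exp(-2(-2t + ξ)²)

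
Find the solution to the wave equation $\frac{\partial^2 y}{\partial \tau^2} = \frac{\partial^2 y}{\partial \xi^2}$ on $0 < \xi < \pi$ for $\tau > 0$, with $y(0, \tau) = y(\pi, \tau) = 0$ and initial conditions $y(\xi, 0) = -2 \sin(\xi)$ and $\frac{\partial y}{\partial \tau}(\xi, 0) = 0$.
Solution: Separating variables: $y = \sum [A_n \cos(\omega_n \tau) + B_n \sin(\omega_n \tau)] \sin(n\xi)$, $\omega_n = n$. From ICs: $A_1=-2$.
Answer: $y(\xi, \tau) = -2 \sin(\xi) \cos(\tau)$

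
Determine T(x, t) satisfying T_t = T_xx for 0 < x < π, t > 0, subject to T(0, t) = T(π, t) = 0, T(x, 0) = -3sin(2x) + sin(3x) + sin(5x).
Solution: Separating variables: T = Σ c_n exp(-n²t) sin(nx). From T(x,0) = -3sin(2x) + sin(3x) + sin(5x): c_2=-3, c_3=1, c_5=1.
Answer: T(x, t) = -3exp(-4t)sin(2x) + exp(-9t)sin(3x) + exp(-25t)sin(5x)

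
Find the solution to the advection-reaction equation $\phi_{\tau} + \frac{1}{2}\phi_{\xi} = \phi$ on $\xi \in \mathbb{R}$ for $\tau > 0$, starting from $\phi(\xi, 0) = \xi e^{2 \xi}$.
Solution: Substitute $\phi = e^{2\xi}u$.
Then $\phi_{\xi} = e^{2\xi}(u_{\xi} + 2u)$, $\phi_{\tau} = e^{2\xi}u_{\tau}$; substituting and dividing by $e^{2\xi}$, the lower-order terms cancel: $u_{\tau} + \frac{1}{2}u_{\xi} = 0$ (standard advection equation).
Data for $u$: $u(\xi,0) = e^{-2\xi}\phi(\xi,0) = \xi$.
By characteristics ($d\xi/d\tau = 1/2$), $u(\xi,\tau) = f(\xi - \frac{1}{2}\tau)$ with $f = u( \cdot , 0)$.
So $u(\xi,\tau) = \xi - \frac{1}{2} \tau$, and $\phi(\xi,\tau) = e^{2\xi}u(\xi,\tau)$.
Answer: $\phi(\xi, \tau) = -\frac{1}{2} \tau e^{2 \xi} + \xi e^{2 \xi}$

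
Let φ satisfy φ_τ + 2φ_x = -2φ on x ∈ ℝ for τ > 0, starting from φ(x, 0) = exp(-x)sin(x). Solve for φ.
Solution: Substitute φ = exp(-x)u, i.e. u = exp(x)φ.
By the product rule, φ_x = exp(-x)(u_x - u), φ_τ = exp(-x)u_τ.
Substituting into the PDE and dividing by exp(-x): u_τ + 2(u_x - u) = -2u.
The lower-order terms cancel, leaving the standard advection equation u_τ + 2u_x = 0.
Initial data for u: u(x,0) = exp(x)φ(x,0) = sin(x).
Solve for u:
  By method of characteristics (waves move right with speed 2):
  Along characteristics x - 2τ = const, u is constant, so u(x,τ) = f(x - 2τ) with f = u(·, 0).
Hence u(x,τ) = sin(x - 2τ).
Transform back: φ(x,τ) = exp(-x)u(x,τ).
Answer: φ(x, τ) = exp(-x)sin(x - 2τ)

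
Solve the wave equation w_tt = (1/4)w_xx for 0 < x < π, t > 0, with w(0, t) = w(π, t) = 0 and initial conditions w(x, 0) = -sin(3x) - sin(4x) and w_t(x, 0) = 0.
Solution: Using separation of variables w = X(x)T(t):
Eigenfunctions: sin(nx), n = 1, 2, 3, ...
General solution: w(x, t) = Σ [A_n cos(n t/2) + B_n sin(n t/2)] sin(nx)
From w(x,0) = -sin(3x) - sin(4x): A_3=-1, A_4=-1. From w_t(x,0) = 0: all B_n = 0.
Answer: w(x, t) = -sin(3x)cos(3t/2) - sin(4x)cos(2t)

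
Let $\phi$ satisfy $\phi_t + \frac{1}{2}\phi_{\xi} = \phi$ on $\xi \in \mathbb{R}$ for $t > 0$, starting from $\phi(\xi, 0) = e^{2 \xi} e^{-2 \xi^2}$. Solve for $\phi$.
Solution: Substitute $\phi = e^{2\xi}u$, i.e. $u = e^{-2\xi}\phi$.
By the product rule, $\phi_{\xi} = e^{2\xi}(u_{\xi} + 2u)$, $\phi_t = e^{2\xi}u_t$.
Substituting into the PDE and dividing by $e^{2\xi}$: $u_t + \frac{1}{2}(u_{\xi} + 2u) = u$.
The lower-order terms cancel, leaving the standard advection equation $u_t + \frac{1}{2}u_{\xi} = 0$.
Initial data for $u$: $u(\xi,0) = e^{-2\xi}\phi(\xi,0) = e^{-2 \xi^2}$.
Solve for $u$:
  By method of characteristics (waves move right with speed 1/2):
  Along characteristics $\xi - \frac{1}{2}t =$ const, $u$ is constant, so $u(\xi,t) = f(\xi - \frac{1}{2}t)$ with $f = u( \cdot , 0)$.
Hence $u(\xi,t) = e^{-2 (-t/2 + \xi)^2}$.
Transform back: $\phi(\xi,t) = e^{2\xi}u(\xi,t)$.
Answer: $\phi(\xi, t) = e^{2 \xi} e^{-2 (\xi - t/2)^2}$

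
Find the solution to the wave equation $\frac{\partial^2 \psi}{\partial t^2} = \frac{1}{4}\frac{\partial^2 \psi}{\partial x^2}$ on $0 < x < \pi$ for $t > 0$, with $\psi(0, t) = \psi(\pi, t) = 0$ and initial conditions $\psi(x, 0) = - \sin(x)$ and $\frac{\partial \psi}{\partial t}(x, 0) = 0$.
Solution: Using separation of variables $\psi = X(x)T(t)$:
Eigenfunctions: $\sin(nx)$, $n = 1, 2, 3, \ldots$
General solution: $\psi(x, t) = \sum [A_n \cos(n t/2) + B_n \sin(n t/2)] \sin(nx)$
From $\psi(x,0) = - \sin(x)$: $A_1=-1$. From $\psi_t(x,0) = 0$: all $B_n = 0$.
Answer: $\psi(x, t) = - \sin(x) \cos(t/2)$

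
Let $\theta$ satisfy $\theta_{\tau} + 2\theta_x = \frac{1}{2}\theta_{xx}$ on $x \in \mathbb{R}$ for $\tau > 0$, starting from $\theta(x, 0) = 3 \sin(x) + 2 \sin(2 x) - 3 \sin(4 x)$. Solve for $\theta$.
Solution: Moving frame: $\eta = x - 2\tau$, $\sigma = \tau$, $\theta = u(\eta,\sigma)$, so $\theta_{\tau} = u_{\sigma} - 2u_{\eta}$ and $\theta_{xx} = u_{\eta\eta}$.
Hence $\theta_{\tau} + 2\theta_x = u_{\sigma}$ and the PDE becomes the heat equation $u_{\sigma} = \frac{1}{2}u_{\eta\eta}$ on $\eta \in \mathbb{R}$.
Initial data: $u(\eta,0) = \theta(\eta,0) = 3 \sin(\eta) + 2 \sin(2 \eta) - 3 \sin(4 \eta)$. Each mode $\sin(n\eta)$ decays as $e^{-n^2\sigma/2}$ on $\mathbb{R}$, so $u(\eta,\sigma) = \sum c_n e^{-n^2\sigma/2} \sin(n\eta)$ with $c_1=3, c_2=2, c_4=-3$: $u(\eta,\sigma) = 2 e^{-2 \sigma} \sin(2 \eta) - 3 e^{-8 \sigma} \sin(4 \eta) + 3 e^{-\sigma/2} \sin(\eta)$.
Substituting back: $\theta(x,\tau) = u(x - 2\tau, \tau)$.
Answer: $\theta(x, \tau) = -2 e^{-2 \tau} \sin(4 \tau - 2 x) + 3 e^{-8 \tau} \sin(8 \tau - 4 x) - 3 e^{-\tau/2} \sin(2 \tau - x)$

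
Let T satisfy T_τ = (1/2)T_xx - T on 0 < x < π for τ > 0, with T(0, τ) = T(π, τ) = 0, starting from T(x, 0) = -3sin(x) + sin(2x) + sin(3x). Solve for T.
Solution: Substitute T = exp(-τ)u, i.e. u = exp(τ)T.
By the product rule, T_τ = exp(-τ)(u_τ - u), T_xx = exp(-τ)u_xx.
Substituting into the PDE and dividing by exp(-τ): u_τ - u = (1/2)u_xx - u.
The lower-order terms cancel, leaving the standard heat equation u_τ = (1/2)u_xx.
Initial data for u: u(x,0) = T(x,0) = -3sin(x) + sin(2x) + sin(3x). The boundary conditions carry over: u(0,τ) = u(π,τ) = 0.
Solve for u:
  Using separation of variables u = X(x)G(τ):
  Eigenfunctions: sin(nx), n = 1, 2, 3, ...
  General solution: u(x, τ) = Σ c_n sin(nx) exp(-n² τ/2)
  Matching u(x,0) = -3sin(x) + sin(2x) + sin(3x) term by term: c_1=-3, c_2=1, c_3=1.
Hence u(x,τ) = exp(-2τ)sin(2x) - 3exp(-τ/2)sin(x) + exp(-9τ/2)sin(3x).
Transform back: T(x,τ) = exp(-τ)u(x,τ).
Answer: T(x, τ) = exp(-3τ)sin(2x) - 3exp(-3τ/2)sin(x) + exp(-11τ/2)sin(3x)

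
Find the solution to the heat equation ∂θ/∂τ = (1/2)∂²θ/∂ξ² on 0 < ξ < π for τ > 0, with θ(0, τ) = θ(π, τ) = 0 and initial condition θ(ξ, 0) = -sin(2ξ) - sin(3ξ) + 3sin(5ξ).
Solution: Separating variables: θ = Σ c_n exp(-n²τ/2) sin(nξ). From θ(ξ,0) = -sin(2ξ) - sin(3ξ) + 3sin(5ξ): c_2=-1, c_3=-1, c_5=3.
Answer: θ(ξ, τ) = -exp(-2τ)sin(2ξ) - exp(-9τ/2)sin(3ξ) + 3exp(-25τ/2)sin(5ξ)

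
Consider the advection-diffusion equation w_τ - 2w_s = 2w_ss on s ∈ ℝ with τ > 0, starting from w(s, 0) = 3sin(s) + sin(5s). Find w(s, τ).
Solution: Moving frame: η = s + 2τ, σ = τ, w = u(η,σ), so w_τ = u_σ + 2u_η and w_ss = u_ηη.
Hence w_τ - 2w_s = u_σ and the PDE becomes the heat equation u_σ = 2u_ηη on η ∈ ℝ.
Initial data: u(η,0) = w(η,0) = 3sin(η) + sin(5η). Each mode sin(nη) decays as exp(-2n²σ) on ℝ, so u(η,σ) = Σ c_n exp(-2n²σ) sin(nη) with c_1=3, c_5=1: u(η,σ) = 3exp(-2σ)sin(η) + exp(-50σ)sin(5η).
Substituting back: w(s,τ) = u(s + 2τ, τ).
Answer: w(s, τ) = 3exp(-2τ)sin(s + 2τ) + exp(-50τ)sin(5s + 10τ)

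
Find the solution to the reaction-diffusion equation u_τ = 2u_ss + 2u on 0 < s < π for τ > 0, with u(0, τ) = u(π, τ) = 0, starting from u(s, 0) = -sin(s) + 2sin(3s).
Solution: Substitute u = exp(2τ)w.
Then u_τ = exp(2τ)(w_τ + 2w), u_ss = exp(2τ)w_ss; substituting and dividing by exp(2τ), the lower-order terms cancel: w_τ = 2w_ss (standard heat equation).
Data for w: w(s,0) = u(s,0) = -sin(s) + 2sin(3s). The boundary conditions carry over: w(0,τ) = w(π,τ) = 0.
Separating variables: w = Σ c_n exp(-2n²τ) sin(ns). From w(s,0) = -sin(s) + 2sin(3s): c_1=-1, c_3=2.
So w(s,τ) = -exp(-2τ)sin(s) + 2exp(-18τ)sin(3s), and u(s,τ) = exp(2τ)w(s,τ).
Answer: u(s, τ) = -sin(s) + 2exp(-16τ)sin(3s)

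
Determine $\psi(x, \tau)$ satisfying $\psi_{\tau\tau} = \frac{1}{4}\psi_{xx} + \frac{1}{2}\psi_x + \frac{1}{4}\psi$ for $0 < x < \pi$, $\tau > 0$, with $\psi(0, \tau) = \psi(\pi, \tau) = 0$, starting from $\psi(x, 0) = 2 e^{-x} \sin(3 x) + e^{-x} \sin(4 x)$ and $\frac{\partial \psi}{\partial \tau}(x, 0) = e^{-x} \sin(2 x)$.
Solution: Substitute $\psi = e^{-x}u$.
Then $\psi_x = e^{-x}(u_x - u)$, $\psi_{xx} = e^{-x}(u_{xx} - 2u_x + u)$, $\psi_{\tau\tau} = e^{-x}u_{\tau\tau}$; substituting and dividing by $e^{-x}$, the lower-order terms cancel: $u_{\tau\tau} = \frac{1}{4}u_{xx}$ (standard wave equation).
Data for $u$: $u(x,0) = e^{x}\psi(x,0) = 2 \sin(3 x) + \sin(4 x)$; $u_{\tau}(x,0) = e^{x}\psi_{\tau}(x,0) = \sin(2 x)$. The boundary conditions carry over: $u(0,\tau) = u(\pi,\tau) = 0$.
Separating variables: $u = \sum [A_n \cos(\omega_n \tau) + B_n \sin(\omega_n \tau)] \sin(nx)$, $\omega_n = n/2$. From ICs ($B_n$ = velocity coefficient / $\omega_n$): $A_3=2, A_4=1, B_2=1$.
So $u(x,\tau) = \sin(2 x) \sin(\tau) + 2 \sin(3 x) \cos(3 \tau/2) + \sin(4 x) \cos(2 \tau)$, and $\psi(x,\tau) = e^{-x}u(x,\tau)$.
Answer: $\psi(x, \tau) = e^{-x} \sin(\tau) \sin(2 x) + 2 e^{-x} \sin(3 x) \cos(3 \tau/2) + e^{-x} \sin(4 x) \cos(2 \tau)$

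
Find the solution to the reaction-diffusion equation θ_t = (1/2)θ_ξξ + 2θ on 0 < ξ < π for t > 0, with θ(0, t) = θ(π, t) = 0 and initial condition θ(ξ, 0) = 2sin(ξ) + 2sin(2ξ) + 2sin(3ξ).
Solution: Substitute θ = exp(2t)u.
Then θ_t = exp(2t)(u_t + 2u), θ_ξξ = exp(2t)u_ξξ; substituting and dividing by exp(2t), the lower-order terms cancel: u_t = (1/2)u_ξξ (standard heat equation).
Data for u: u(ξ,0) = θ(ξ,0) = 2sin(ξ) + 2sin(2ξ) + 2sin(3ξ). The boundary conditions carry over: u(0,t) = u(π,t) = 0.
Separating variables: u = Σ c_n exp(-n²t/2) sin(nξ). From u(ξ,0) = 2sin(ξ) + 2sin(2ξ) + 2sin(3ξ): c_1=2, c_2=2, c_3=2.
So u(ξ,t) = 2exp(-2t)sin(2ξ) + 2exp(-t/2)sin(ξ) + 2exp(-9t/2)sin(3ξ), and θ(ξ,t) = exp(2t)u(ξ,t).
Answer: θ(ξ, t) = 2exp(3t/2)sin(ξ) + 2sin(2ξ) + 2exp(-5t/2)sin(3ξ)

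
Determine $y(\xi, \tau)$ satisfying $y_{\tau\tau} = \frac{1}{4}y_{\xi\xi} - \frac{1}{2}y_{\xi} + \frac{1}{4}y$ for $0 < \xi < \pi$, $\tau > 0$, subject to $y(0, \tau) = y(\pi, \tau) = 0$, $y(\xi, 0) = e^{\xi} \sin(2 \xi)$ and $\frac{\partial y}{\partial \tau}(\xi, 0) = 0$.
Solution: Substitute $y = e^{\xi}u$.
Then $y_{\xi} = e^{\xi}(u_{\xi} + u)$, $y_{\xi\xi} = e^{\xi}(u_{\xi\xi} + 2u_{\xi} + u)$, $y_{\tau\tau} = e^{\xi}u_{\tau\tau}$; substituting and dividing by $e^{\xi}$, the lower-order terms cancel: $u_{\tau\tau} = \frac{1}{4}u_{\xi\xi}$ (standard wave equation).
Data for $u$: $u(\xi,0) = e^{-\xi}y(\xi,0) = \sin(2 \xi)$; $u_{\tau}(\xi,0) = e^{-\xi}y_{\tau}(\xi,0) = 0$. The boundary conditions carry over: $u(0,\tau) = u(\pi,\tau) = 0$.
Separating variables: $u = \sum [A_n \cos(\omega_n \tau) + B_n \sin(\omega_n \tau)] \sin(n\xi)$, $\omega_n = n/2$. From ICs: $A_2=1$.
So $u(\xi,\tau) = \sin(2 \xi) \cos(\tau)$, and $y(\xi,\tau) = e^{\xi}u(\xi,\tau)$.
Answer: $y(\xi, \tau) = e^{\xi} \sin(2 \xi) \cos(\tau)$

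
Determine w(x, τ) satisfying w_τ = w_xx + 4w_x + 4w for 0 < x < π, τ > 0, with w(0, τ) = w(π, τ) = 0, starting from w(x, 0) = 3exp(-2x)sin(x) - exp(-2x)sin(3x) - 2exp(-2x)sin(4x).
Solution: Substitute w = exp(-2x)u.
Then w_x = exp(-2x)(u_x - 2u), w_xx = exp(-2x)(u_xx - 4u_x + 4u), w_τ = exp(-2x)u_τ; substituting and dividing by exp(-2x), the lower-order terms cancel: u_τ = u_xx (standard heat equation).
Data for u: u(x,0) = exp(2x)w(x,0) = 3sin(x) - sin(3x) - 2sin(4x). The boundary conditions carry over: u(0,τ) = u(π,τ) = 0.
Separating variables: u = Σ c_n exp(-n²τ) sin(nx). From u(x,0) = 3sin(x) - sin(3x) - 2sin(4x): c_1=3, c_3=-1, c_4=-2.
So u(x,τ) = 3exp(-τ)sin(x) - exp(-9τ)sin(3x) - 2exp(-16τ)sin(4x), and w(x,τ) = exp(-2x)u(x,τ).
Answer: w(x, τ) = 3exp(-2x)exp(-τ)sin(x) - exp(-2x)exp(-9τ)sin(3x) - 2exp(-2x)exp(-16τ)sin(4x)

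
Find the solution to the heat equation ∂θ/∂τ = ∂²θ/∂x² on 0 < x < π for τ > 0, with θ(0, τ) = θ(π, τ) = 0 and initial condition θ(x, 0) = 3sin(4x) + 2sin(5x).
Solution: Using separation of variables θ = X(x)G(τ):
Eigenfunctions: sin(nx), n = 1, 2, 3, ...
General solution: θ(x, τ) = Σ c_n sin(nx) exp(-n² τ)
Matching θ(x,0) = 3sin(4x) + 2sin(5x) term by term: c_4=3, c_5=2.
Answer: θ(x, τ) = 3exp(-16τ)sin(4x) + 2exp(-25τ)sin(5x)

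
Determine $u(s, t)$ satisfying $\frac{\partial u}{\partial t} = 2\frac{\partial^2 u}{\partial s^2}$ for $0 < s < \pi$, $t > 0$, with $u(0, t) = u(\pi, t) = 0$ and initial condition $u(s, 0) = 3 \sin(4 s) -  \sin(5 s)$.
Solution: Separating variables: $u = \sum c_n e^{-2n^2t} \sin(ns)$. From $u(s,0) = 3 \sin(4 s) - \sin(5 s)$: $c_4=3, c_5=-1$.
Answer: $u(s, t) = 3 e^{-32 t} \sin(4 s) -  e^{-50 t} \sin(5 s)$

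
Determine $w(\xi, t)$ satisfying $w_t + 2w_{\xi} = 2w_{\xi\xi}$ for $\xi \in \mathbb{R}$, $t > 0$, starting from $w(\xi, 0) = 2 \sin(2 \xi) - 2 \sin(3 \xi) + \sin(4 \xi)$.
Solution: Change to a moving frame: let $\eta = \xi - 2t$, $\sigma = t$ and write $w(\xi,t) = u(\eta,\sigma)$.
By the chain rule $w_t = u_{\sigma} - 2u_{\eta}$, $w_{\xi} = u_{\eta}$, $w_{\xi\xi} = u_{\eta\eta}$.
Then $w_t + 2w_{\xi} = u_{\sigma}$: the advection term cancels and the PDE becomes the heat equation $u_{\sigma} = 2u_{\eta\eta}$ on $\eta \in \mathbb{R}$.
Initial data: $u(\eta,0) = w(\eta,0) = 2 \sin(2 \eta) - 2 \sin(3 \eta) + \sin(4 \eta)$.
On $\eta \in \mathbb{R}$ each mode satisfies $(\sin(n\eta))'' = -n^2 \sin(n\eta)$, so $e^{-2n^2\sigma} \sin(n\eta)$ solves the heat equation; by superposition $u(\eta,\sigma) = \sum c_n e^{-2n^2\sigma} \sin(n\eta)$.
Reading off the coefficients: $c_2=2, c_3=-2, c_4=1$, so $u(\eta,\sigma) = 2 e^{-8 \sigma} \sin(2 \eta) - 2 e^{-18 \sigma} \sin(3 \eta) + e^{-32 \sigma} \sin(4 \eta)$.
Substituting back $\eta = \xi - 2t$, $\sigma = t$: $w(\xi,t) = u(\xi - 2t, t)$.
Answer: $w(\xi, t) = 2 e^{-8 t} \sin(2 \xi - 4 t) - 2 e^{-18 t} \sin(3 \xi - 6 t) + e^{-32 t} \sin(4 \xi - 8 t)$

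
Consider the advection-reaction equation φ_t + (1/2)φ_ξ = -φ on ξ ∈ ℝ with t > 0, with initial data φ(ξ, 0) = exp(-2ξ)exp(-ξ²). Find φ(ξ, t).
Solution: Substitute φ = exp(-2ξ)u, i.e. u = exp(2ξ)φ.
By the product rule, φ_ξ = exp(-2ξ)(u_ξ - 2u), φ_t = exp(-2ξ)u_t.
Substituting into the PDE and dividing by exp(-2ξ): u_t + (1/2)(u_ξ - 2u) = -u.
The lower-order terms cancel, leaving the standard advection equation u_t + (1/2)u_ξ = 0.
Initial data for u: u(ξ,0) = exp(2ξ)φ(ξ,0) = exp(-ξ²).
Solve for u:
  By method of characteristics (waves move right with speed 1/2):
  Along characteristics ξ - (1/2)t = const, u is constant, so u(ξ,t) = f(ξ - (1/2)t) with f = u(·, 0).
Hence u(ξ,t) = exp(-(-t/2 + ξ)²).
Transform back: φ(ξ,t) = exp(-2ξ)u(ξ,t).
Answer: φ(ξ, t) = exp(-2ξ)exp(-(-t/2 + ξ)²)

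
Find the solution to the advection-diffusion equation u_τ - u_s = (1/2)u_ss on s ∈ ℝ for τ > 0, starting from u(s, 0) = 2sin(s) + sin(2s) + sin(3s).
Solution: Moving frame: η = s + τ, σ = τ, u = w(η,σ), so u_τ = w_σ + w_η and u_ss = w_ηη.
Hence u_τ - u_s = w_σ and the PDE becomes the heat equation w_σ = (1/2)w_ηη on η ∈ ℝ.
Initial data: w(η,0) = u(η,0) = 2sin(η) + sin(2η) + sin(3η). Each mode sin(nη) decays as exp(-n²σ/2) on ℝ, so w(η,σ) = Σ c_n exp(-n²σ/2) sin(nη) with c_1=2, c_2=1, c_3=1: w(η,σ) = exp(-2σ)sin(2η) + 2exp(-σ/2)sin(η) + exp(-9σ/2)sin(3η).
Substituting back: u(s,τ) = w(s + τ, τ).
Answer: u(s, τ) = exp(-2τ)sin(2s + 2τ) + 2exp(-τ/2)sin(s + τ) + exp(-9τ/2)sin(3s + 3τ)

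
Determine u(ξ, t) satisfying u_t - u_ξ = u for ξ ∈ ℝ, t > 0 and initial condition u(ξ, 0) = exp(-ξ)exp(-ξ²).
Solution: Substitute u = exp(-ξ)w.
Then u_ξ = exp(-ξ)(w_ξ - w), u_t = exp(-ξ)w_t; substituting and dividing by exp(-ξ), the lower-order terms cancel: w_t - w_ξ = 0 (standard advection equation).
Data for w: w(ξ,0) = exp(ξ)u(ξ,0) = exp(-ξ²).
By characteristics (dξ/dt = -1), w(ξ,t) = f(ξ + t) with f = w(·, 0).
So w(ξ,t) = exp(-(t + ξ)²), and u(ξ,t) = exp(-ξ)w(ξ,t).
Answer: u(ξ, t) = exp(-ξ)exp(-(t + ξ)²)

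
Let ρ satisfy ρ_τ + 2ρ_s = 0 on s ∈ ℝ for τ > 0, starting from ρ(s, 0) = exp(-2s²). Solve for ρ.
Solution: By characteristics (ds/dτ = 2), ρ(s,τ) = f(s - 2τ) with f = ρ(·, 0).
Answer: ρ(s, τ) = exp(-2(s - 2τ)²)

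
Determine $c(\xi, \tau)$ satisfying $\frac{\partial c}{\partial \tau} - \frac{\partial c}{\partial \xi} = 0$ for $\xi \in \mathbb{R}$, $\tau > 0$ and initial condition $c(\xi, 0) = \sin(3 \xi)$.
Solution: By characteristics ($d\xi/d\tau = -1$), $c(\xi,\tau) = f(\xi + \tau)$ with $f = c( \cdot , 0)$.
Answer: $c(\xi, \tau) = \sin(3 \tau + 3 \xi)$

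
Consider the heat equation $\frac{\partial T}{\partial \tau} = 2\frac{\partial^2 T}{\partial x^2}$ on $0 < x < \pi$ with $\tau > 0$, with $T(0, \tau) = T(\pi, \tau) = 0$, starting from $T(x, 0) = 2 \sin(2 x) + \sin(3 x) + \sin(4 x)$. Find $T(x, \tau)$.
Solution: Using separation of variables $T = X(x)G(\tau)$:
Eigenfunctions: $\sin(nx)$, $n = 1, 2, 3, \ldots$
General solution: $T(x, \tau) = \sum c_n \sin(nx) e^{-2n^2 \tau}$
Matching $T(x,0) = 2 \sin(2 x) + \sin(3 x) + \sin(4 x)$ term by term: $c_2=2, c_3=1, c_4=1$.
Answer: $T(x, \tau) = 2 e^{-8 \tau} \sin(2 x) + e^{-18 \tau} \sin(3 x) + e^{-32 \tau} \sin(4 x)$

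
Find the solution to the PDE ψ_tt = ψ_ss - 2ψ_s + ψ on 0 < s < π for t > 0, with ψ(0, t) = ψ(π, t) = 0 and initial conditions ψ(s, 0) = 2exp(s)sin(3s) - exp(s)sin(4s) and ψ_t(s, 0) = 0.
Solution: Substitute ψ = exp(s)u.
Then ψ_s = exp(s)(u_s + u), ψ_ss = exp(s)(u_ss + 2u_s + u), ψ_tt = exp(s)u_tt; substituting and dividing by exp(s), the lower-order terms cancel: u_tt = u_ss (standard wave equation).
Data for u: u(s,0) = exp(-s)ψ(s,0) = 2sin(3s) - sin(4s); u_t(s,0) = exp(-s)ψ_t(s,0) = 0. The boundary conditions carry over: u(0,t) = u(π,t) = 0.
Separating variables: u = Σ [A_n cos(ω_n t) + B_n sin(ω_n t)] sin(ns), ω_n = n. From ICs: A_3=2, A_4=-1.
So u(s,t) = 2sin(3s)cos(3t) - sin(4s)cos(4t), and ψ(s,t) = exp(s)u(s,t).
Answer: ψ(s, t) = 2exp(s)sin(3s)cos(3t) - exp(s)sin(4s)cos(4t)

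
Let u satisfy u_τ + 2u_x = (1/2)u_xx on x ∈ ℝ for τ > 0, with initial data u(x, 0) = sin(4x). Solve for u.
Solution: Change to a moving frame: let η = x - 2τ, σ = τ and write u(x,τ) = w(η,σ).
By the chain rule u_τ = w_σ - 2w_η, u_x = w_η, u_xx = w_ηη.
Then u_τ + 2u_x = w_σ: the advection term cancels and the PDE becomes the heat equation w_σ = (1/2)w_ηη on η ∈ ℝ.
Initial data: w(η,0) = u(η,0) = sin(4η).
On η ∈ ℝ each mode satisfies (sin(nη))″ = -n² sin(nη), so exp(-n²σ/2) sin(nη) solves the heat equation; by superposition w(η,σ) = Σ c_n exp(-n²σ/2) sin(nη).
Reading off the coefficients: c_4=1, so w(η,σ) = exp(-8σ)sin(4η).
Substituting back η = x - 2τ, σ = τ: u(x,τ) = w(x - 2τ, τ).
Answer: u(x, τ) = exp(-8τ)sin(4x - 8τ)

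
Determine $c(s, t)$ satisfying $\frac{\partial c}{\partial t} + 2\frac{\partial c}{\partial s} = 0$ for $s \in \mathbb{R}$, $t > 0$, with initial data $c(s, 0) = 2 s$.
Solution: By method of characteristics (waves move right with speed 2):
Along characteristics $s - 2t =$ const, $c$ is constant, so $c(s,t) = f(s - 2t)$ with $f = c( \cdot , 0)$.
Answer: $c(s, t) = 2 s - 4 t$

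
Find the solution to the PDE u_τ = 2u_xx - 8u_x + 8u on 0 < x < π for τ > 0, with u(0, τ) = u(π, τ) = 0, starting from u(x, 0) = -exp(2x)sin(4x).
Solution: Substitute u = exp(2x)w.
Then u_x = exp(2x)(w_x + 2w), u_xx = exp(2x)(w_xx + 4w_x + 4w), u_τ = exp(2x)w_τ; substituting and dividing by exp(2x), the lower-order terms cancel: w_τ = 2w_xx (standard heat equation).
Data for w: w(x,0) = exp(-2x)u(x,0) = -sin(4x). The boundary conditions carry over: w(0,τ) = w(π,τ) = 0.
Separating variables: w = Σ c_n exp(-2n²τ) sin(nx). From w(x,0) = -sin(4x): c_4=-1.
So w(x,τ) = -exp(-32τ)sin(4x), and u(x,τ) = exp(2x)w(x,τ).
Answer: u(x, τ) = -exp(2x)exp(-32τ)sin(4x)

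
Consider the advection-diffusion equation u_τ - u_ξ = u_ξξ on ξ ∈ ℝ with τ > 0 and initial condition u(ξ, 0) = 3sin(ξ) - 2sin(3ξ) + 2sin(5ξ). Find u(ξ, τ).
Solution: Moving frame: η = ξ + τ, σ = τ, u = w(η,σ), so u_τ = w_σ + w_η and u_ξξ = w_ηη.
Hence u_τ - u_ξ = w_σ and the PDE becomes the heat equation w_σ = w_ηη on η ∈ ℝ.
Initial data: w(η,0) = u(η,0) = 3sin(η) - 2sin(3η) + 2sin(5η). Each mode sin(nη) decays as exp(-n²σ) on ℝ, so w(η,σ) = Σ c_n exp(-n²σ) sin(nη) with c_1=3, c_3=-2, c_5=2: w(η,σ) = 3exp(-σ)sin(η) - 2exp(-9σ)sin(3η) + 2exp(-25σ)sin(5η).
Substituting back: u(ξ,τ) = w(ξ + τ, τ).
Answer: u(ξ, τ) = 3exp(-τ)sin(ξ + τ) - 2exp(-9τ)sin(3ξ + 3τ) + 2exp(-25τ)sin(5ξ + 5τ)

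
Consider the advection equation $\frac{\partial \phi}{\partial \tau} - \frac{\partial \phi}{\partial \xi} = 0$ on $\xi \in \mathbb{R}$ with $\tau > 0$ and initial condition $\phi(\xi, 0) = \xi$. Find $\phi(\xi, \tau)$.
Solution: By characteristics ($d\xi/d\tau = -1$), $\phi(\xi,\tau) = f(\xi + \tau)$ with $f = \phi( \cdot , 0)$.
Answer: $\phi(\xi, \tau) = \tau + \xi$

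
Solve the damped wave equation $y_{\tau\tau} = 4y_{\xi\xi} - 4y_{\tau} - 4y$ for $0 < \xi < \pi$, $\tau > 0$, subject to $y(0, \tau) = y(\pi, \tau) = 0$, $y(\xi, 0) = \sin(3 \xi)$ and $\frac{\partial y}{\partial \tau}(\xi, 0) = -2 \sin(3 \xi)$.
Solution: Substitute $y = e^{-2\tau}u$, i.e. $u = e^{2\tau}y$.
By the product rule, $y_{\tau} = e^{-2\tau}(u_{\tau} - 2u)$, $y_{\tau\tau} = e^{-2\tau}(u_{\tau\tau} - 4u_{\tau} + 4u)$, $y_{\xi\xi} = e^{-2\tau}u_{\xi\xi}$.
Substituting into the PDE and dividing by $e^{-2\tau}$: $u_{\tau\tau} - 4u_{\tau} + 4u = 4u_{\xi\xi} - 4(u_{\tau} - 2u) - 4u$.
The lower-order terms cancel, leaving the standard wave equation $u_{\tau\tau} = 4u_{\xi\xi}$.
Initial data for $u$: $u(\xi,0) = y(\xi,0) = \sin(3 \xi)$; $u_{\tau}(\xi,0) = y_{\tau}(\xi,0) + 2y(\xi,0) = 0$. The boundary conditions carry over: $u(0,\tau) = u(\pi,\tau) = 0$.
Solve for $u$:
  Using separation of variables $u = X(\xi)T(\tau)$:
  Eigenfunctions: $\sin(n\xi)$, $n = 1, 2, 3, \ldots$
  General solution: $u(\xi, \tau) = \sum [A_n \cos(2n \tau) + B_n \sin(2n \tau)] \sin(n\xi)$
  From $u(\xi,0) = \sin(3 \xi)$: $A_3=1$. From $u_{\tau}(\xi,0) = 0$: all $B_n = 0$.
Hence $u(\xi,\tau) = \sin(3 \xi) \cos(6 \tau)$.
Transform back: $y(\xi,\tau) = e^{-2\tau}u(\xi,\tau)$.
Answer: $y(\xi, \tau) = e^{-2 \tau} \sin(3 \xi) \cos(6 \tau)$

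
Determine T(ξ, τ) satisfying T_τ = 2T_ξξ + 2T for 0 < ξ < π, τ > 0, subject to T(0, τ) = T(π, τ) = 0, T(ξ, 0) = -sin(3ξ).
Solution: Substitute T = exp(2τ)u.
Then T_τ = exp(2τ)(u_τ + 2u), T_ξξ = exp(2τ)u_ξξ; substituting and dividing by exp(2τ), the lower-order terms cancel: u_τ = 2u_ξξ (standard heat equation).
Data for u: u(ξ,0) = T(ξ,0) = -sin(3ξ). The boundary conditions carry over: u(0,τ) = u(π,τ) = 0.
Separating variables: u = Σ c_n exp(-2n²τ) sin(nξ). From u(ξ,0) = -sin(3ξ): c_3=-1.
So u(ξ,τ) = -exp(-18τ)sin(3ξ), and T(ξ,τ) = exp(2τ)u(ξ,τ).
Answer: T(ξ, τ) = -exp(-16τ)sin(3ξ)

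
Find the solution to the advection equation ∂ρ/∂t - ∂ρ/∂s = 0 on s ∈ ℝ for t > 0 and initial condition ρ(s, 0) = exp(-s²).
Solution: By method of characteristics (waves move left with speed 1):
Along characteristics s + t = const, ρ is constant, so ρ(s,t) = f(s + t) with f = ρ(·, 0).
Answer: ρ(s, t) = exp(-(s + t)²)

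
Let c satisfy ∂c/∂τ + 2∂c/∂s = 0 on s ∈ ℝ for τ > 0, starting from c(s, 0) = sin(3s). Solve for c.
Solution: By characteristics (ds/dτ = 2), c(s,τ) = f(s - 2τ) with f = c(·, 0).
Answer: c(s, τ) = sin(3s - 6τ)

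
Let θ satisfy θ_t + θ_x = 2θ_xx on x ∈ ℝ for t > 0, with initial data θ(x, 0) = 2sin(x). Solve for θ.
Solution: Moving frame: η = x - t, σ = t, θ = u(η,σ), so θ_t = u_σ - u_η and θ_xx = u_ηη.
Hence θ_t + θ_x = u_σ and the PDE becomes the heat equation u_σ = 2u_ηη on η ∈ ℝ.
Initial data: u(η,0) = θ(η,0) = 2sin(η). Each mode sin(nη) decays as exp(-2n²σ) on ℝ, so u(η,σ) = Σ c_n exp(-2n²σ) sin(nη) with c_1=2: u(η,σ) = 2exp(-2σ)sin(η).
Substituting back: θ(x,t) = u(x - t, t).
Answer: θ(x, t) = -2exp(-2t)sin(t - x)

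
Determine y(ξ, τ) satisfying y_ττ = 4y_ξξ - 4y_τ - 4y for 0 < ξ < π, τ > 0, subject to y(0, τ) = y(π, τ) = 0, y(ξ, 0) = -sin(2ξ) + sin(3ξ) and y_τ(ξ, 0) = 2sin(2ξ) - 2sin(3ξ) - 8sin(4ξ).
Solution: Substitute y = exp(-2τ)u.
Then y_τ = exp(-2τ)(u_τ - 2u), y_ττ = exp(-2τ)(u_ττ - 4u_τ + 4u), y_ξξ = exp(-2τ)u_ξξ; substituting and dividing by exp(-2τ), the lower-order terms cancel: u_ττ = 4u_ξξ (standard wave equation).
Data for u: u(ξ,0) = y(ξ,0) = -sin(2ξ) + sin(3ξ); u_τ(ξ,0) = y_τ(ξ,0) + 2y(ξ,0) = -8sin(4ξ). The boundary conditions carry over: u(0,τ) = u(π,τ) = 0.
Separating variables: u = Σ [A_n cos(ω_n τ) + B_n sin(ω_n τ)] sin(nξ), ω_n = 2n. From ICs (B_n = velocity coefficient / ω_n): A_2=-1, A_3=1, B_4=-1.
So u(ξ,τ) = -sin(2ξ)cos(4τ) + sin(3ξ)cos(6τ) - sin(4ξ)sin(8τ), and y(ξ,τ) = exp(-2τ)u(ξ,τ).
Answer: y(ξ, τ) = -exp(-2τ)sin(2ξ)cos(4τ) + exp(-2τ)sin(3ξ)cos(6τ) - exp(-2τ)sin(4ξ)sin(8τ)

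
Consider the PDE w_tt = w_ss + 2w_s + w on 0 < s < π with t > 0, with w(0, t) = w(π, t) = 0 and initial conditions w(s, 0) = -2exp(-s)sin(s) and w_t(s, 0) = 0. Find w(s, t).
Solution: Substitute w = exp(-s)u, i.e. u = exp(s)w.
By the product rule, w_s = exp(-s)(u_s - u), w_ss = exp(-s)(u_ss - 2u_s + u), w_tt = exp(-s)u_tt.
Substituting into the PDE and dividing by exp(-s): u_tt = (u_ss - 2u_s + u) + 2(u_s - u) + u.
The lower-order terms cancel, leaving the standard wave equation u_tt = u_ss.
Initial data for u: u(s,0) = exp(s)w(s,0) = -2sin(s); u_t(s,0) = exp(s)w_t(s,0) = 0. The boundary conditions carry over: u(0,t) = u(π,t) = 0.
Solve for u:
  Using separation of variables u = X(s)T(t):
  Eigenfunctions: sin(ns), n = 1, 2, 3, ...
  General solution: u(s, t) = Σ [A_n cos(n t) + B_n sin(n t)] sin(ns)
  From u(s,0) = -2sin(s): A_1=-2. From u_t(s,0) = 0: all B_n = 0.
Hence u(s,t) = -2sin(s)cos(t).
Transform back: w(s,t) = exp(-s)u(s,t).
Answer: w(s, t) = -2exp(-s)sin(s)cos(t)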